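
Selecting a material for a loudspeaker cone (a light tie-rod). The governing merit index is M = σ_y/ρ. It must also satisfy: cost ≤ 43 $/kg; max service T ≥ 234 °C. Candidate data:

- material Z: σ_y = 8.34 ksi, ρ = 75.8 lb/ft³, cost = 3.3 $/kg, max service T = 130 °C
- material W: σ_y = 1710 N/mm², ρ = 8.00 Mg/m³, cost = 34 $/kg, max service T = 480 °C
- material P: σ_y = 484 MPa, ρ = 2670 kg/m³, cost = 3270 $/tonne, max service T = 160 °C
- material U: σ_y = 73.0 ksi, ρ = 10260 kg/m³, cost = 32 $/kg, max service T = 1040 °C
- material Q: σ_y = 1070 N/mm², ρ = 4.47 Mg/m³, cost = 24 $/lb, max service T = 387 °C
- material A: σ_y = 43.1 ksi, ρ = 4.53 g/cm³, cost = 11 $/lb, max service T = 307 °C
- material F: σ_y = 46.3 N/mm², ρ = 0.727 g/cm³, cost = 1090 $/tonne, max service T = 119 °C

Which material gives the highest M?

Screen on constraints: cost ≤ 43 $/kg; max service T ≥ 234 °C. Survivors: material W, material U, material A.
After converting to SI:
  material W: σ_y = 1710 MPa, ρ = 8000 kg/m³
  material U: σ_y = 503.3 MPa, ρ = 10260 kg/m³
  material A: σ_y = 297.2 MPa, ρ = 4530 kg/m³
  material W: M = 214 kN·m/kg
  material A: M = 65.6 kN·m/kg
  material U: M = 49.1 kN·m/kg
The maximum is for material W.

material W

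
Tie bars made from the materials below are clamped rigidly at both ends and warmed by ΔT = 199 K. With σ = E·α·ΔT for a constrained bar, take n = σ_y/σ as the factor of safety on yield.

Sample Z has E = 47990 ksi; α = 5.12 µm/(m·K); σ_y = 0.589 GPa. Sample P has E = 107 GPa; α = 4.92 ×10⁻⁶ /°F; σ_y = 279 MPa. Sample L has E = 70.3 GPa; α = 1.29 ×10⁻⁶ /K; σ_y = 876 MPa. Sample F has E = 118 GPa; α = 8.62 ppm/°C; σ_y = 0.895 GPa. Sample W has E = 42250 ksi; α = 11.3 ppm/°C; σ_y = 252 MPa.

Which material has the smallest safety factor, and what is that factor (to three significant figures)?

Per material, after unit conversion:
  sample Z: E = 330.9, α = 5.12, σ_y = 589.0 → σ = 337 MPa, n = 1.75
  sample P: E = 107.0, α = 8.86, σ_y = 279.0 → σ = 189 MPa, n = 1.48
  sample L: E = 70.30, α = 1.29, σ_y = 876.0 → σ = 18.0 MPa, n = 48.5
  sample F: E = 118.0, α = 8.62, σ_y = 895.0 → σ = 202 MPa, n = 4.42
  sample W: E = 291.3, α = 11.3, σ_y = 252.0 → σ = 655 MPa, n = 0.385
Smallest n: sample W with n = 0.385.

sample W, n = 0.385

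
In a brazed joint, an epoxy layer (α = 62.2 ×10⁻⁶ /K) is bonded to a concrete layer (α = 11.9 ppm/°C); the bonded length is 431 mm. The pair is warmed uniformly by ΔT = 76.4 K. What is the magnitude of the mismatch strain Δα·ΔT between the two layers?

3.84×10⁻³

Δα = |62.2 − 11.9|×10⁻⁶/K = 50.3×10⁻⁶/K.
Mismatch strain = Δα·ΔT = 50.3×10⁻⁶ × 76.4 = 3.84×10⁻³.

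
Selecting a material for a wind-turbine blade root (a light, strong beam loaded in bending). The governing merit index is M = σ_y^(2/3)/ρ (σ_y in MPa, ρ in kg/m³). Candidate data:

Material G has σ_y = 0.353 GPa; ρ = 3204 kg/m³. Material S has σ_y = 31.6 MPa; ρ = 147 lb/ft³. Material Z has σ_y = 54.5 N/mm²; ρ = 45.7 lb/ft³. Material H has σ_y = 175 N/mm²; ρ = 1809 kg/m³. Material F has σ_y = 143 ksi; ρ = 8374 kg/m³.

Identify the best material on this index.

material Z

After converting to SI:
  material G: σ_y = 353.0 MPa, ρ = 3204 kg/m³
  material S: σ_y = 31.60 MPa, ρ = 2355 kg/m³
  material Z: σ_y = 54.50 MPa, ρ = 732.0 kg/m³
  material H: σ_y = 175.0 MPa, ρ = 1809 kg/m³
  material F: σ_y = 986.0 MPa, ρ = 8374 kg/m³
  material Z: M = 19.6×10⁻³
  material H: M = 17.3×10⁻³
  material G: M = 15.6×10⁻³
  material F: M = 11.8×10⁻³
  material S: M = 4.24×10⁻³
Material Z ranks first.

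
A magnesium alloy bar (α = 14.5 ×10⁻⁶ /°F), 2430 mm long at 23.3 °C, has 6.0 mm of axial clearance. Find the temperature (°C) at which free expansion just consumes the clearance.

118 °C

α = 14.5×10⁻⁶/°F × 9/5 = 26.1×10⁻⁶/K.
α·L₀·ΔT = 6.0 mm ⇒ ΔT = 6.0 / (26.1×10⁻⁶ × 2430.0) = 94.60 K.
T = 23.3 + 94.60 = 117.9 °C.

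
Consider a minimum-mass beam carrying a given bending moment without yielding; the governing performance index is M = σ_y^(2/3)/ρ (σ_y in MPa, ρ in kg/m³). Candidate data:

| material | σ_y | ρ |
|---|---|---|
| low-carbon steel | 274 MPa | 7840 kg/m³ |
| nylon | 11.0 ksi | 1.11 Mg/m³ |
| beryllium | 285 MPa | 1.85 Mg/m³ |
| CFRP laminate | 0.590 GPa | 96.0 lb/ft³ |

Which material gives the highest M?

After converting to SI:
  low-carbon steel: σ_y = 274.0 MPa, ρ = 7840 kg/m³
  nylon: σ_y = 75.84 MPa, ρ = 1110 kg/m³
  beryllium: σ_y = 285.0 MPa, ρ = 1850 kg/m³
  CFRP laminate: σ_y = 590.0 MPa, ρ = 1538 kg/m³
  CFRP laminate: M = 45.7×10⁻³
  beryllium: M = 23.4×10⁻³
  nylon: M = 16.1×10⁻³
  low-carbon steel: M = 5.38×10⁻³
CFRP laminate ranks first.

CFRP laminate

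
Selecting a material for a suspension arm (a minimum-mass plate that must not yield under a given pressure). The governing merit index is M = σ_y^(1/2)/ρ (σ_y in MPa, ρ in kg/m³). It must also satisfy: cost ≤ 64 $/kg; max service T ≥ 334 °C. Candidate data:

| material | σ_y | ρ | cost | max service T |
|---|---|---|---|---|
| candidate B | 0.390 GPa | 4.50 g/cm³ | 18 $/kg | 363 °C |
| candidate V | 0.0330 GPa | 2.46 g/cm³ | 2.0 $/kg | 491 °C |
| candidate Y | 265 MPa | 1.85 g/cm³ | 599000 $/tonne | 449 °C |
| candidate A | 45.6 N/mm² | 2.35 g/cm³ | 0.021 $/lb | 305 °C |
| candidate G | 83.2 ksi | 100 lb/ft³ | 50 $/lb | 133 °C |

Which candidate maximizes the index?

candidate B

Screen on constraints: cost ≤ 64 $/kg; max service T ≥ 334 °C. Survivors: candidate B, candidate V.
Putting every candidate on a common basis:
  candidate B: σ_y = 390.0 MPa, ρ = 4500 kg/m³
  candidate V: σ_y = 33.00 MPa, ρ = 2460 kg/m³
  candidate B: M = 4.39×10⁻³
  candidate V: M = 2.34×10⁻³
The maximum is for candidate B.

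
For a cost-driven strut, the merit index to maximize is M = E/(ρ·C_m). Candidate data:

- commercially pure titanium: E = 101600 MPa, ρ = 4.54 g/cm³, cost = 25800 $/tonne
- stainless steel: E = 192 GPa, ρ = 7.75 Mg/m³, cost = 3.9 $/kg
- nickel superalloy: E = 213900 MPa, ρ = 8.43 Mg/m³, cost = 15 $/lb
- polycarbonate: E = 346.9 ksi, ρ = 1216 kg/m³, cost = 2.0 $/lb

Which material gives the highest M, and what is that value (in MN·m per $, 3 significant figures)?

Normalizing units and computing the index:
  commercially pure titanium: E = 101.6 GPa, ρ = 4540 kg/m³, cost = 25.80 $/kg
  stainless steel: E = 192.0 GPa, ρ = 7750 kg/m³, cost = 3.900 $/kg
  nickel superalloy: E = 213.9 GPa, ρ = 8430 kg/m³, cost = 33.07 $/kg
  polycarbonate: E = 2.392 GPa, ρ = 1216 kg/m³, cost = 4.409 $/kg
  stainless steel: M = 6.35 MN·m per $
  commercially pure titanium: M = 0.867 MN·m per $
  nickel superalloy: M = 0.767 MN·m per $
  polycarbonate: M = 0.446 MN·m per $
Highest index: stainless steel.

stainless steel, M = 6.35 MN·m per $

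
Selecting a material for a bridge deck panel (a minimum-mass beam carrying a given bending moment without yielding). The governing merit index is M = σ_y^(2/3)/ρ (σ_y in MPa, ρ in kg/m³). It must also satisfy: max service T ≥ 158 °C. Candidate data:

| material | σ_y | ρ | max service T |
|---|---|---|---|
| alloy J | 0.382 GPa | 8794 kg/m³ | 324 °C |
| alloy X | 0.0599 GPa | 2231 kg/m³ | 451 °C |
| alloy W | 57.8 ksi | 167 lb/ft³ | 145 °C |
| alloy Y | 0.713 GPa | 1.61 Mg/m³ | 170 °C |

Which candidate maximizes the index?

Screen on constraints: max service T ≥ 158 °C. Survivors: alloy J, alloy X, alloy Y.
In SI units:
  alloy J: σ_y = 382.0 MPa, ρ = 8794 kg/m³
  alloy X: σ_y = 59.90 MPa, ρ = 2231 kg/m³
  alloy Y: σ_y = 713.0 MPa, ρ = 1610 kg/m³
  alloy Y: M = 49.6×10⁻³
  alloy X: M = 6.86×10⁻³
  alloy J: M = 5.99×10⁻³
Alloy Y has the largest M.

alloy Y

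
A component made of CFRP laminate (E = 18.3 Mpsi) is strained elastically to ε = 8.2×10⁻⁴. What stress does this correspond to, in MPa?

103 MPa

E = 18.3 Mpsi = 126.2 GPa.
σ = E·ε = 126200 MPa × 8.2×10⁻⁴ = 103 MPa.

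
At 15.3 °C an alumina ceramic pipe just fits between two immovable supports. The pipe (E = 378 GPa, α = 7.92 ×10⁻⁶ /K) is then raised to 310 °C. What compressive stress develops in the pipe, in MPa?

882 MPa

ΔT = 294.7 K. Constrained thermal stress σ = E·α·ΔT = 378.0×10³ MPa × 7.92×10⁻⁶ × 294.7 = 882 MPa (compressive).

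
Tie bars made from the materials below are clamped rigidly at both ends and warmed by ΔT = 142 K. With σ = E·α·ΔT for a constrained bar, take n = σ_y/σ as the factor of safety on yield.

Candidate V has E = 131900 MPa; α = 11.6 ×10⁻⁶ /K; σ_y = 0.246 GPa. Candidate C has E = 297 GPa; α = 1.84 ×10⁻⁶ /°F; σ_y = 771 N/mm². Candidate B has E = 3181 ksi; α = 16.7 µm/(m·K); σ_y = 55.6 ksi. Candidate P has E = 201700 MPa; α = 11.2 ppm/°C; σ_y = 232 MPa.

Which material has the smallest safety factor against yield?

candidate P

In consistent units (E in GPa, α in ×10⁻⁶/K, σ_y in MPa):
  candidate V: E = 131.9, α = 11.6, σ_y = 246.0 → σ = 217 MPa, n = 1.13
  candidate C: E = 297.0, α = 3.31, σ_y = 771.0 → σ = 140 MPa, n = 5.52
  candidate B: E = 21.93, α = 16.7, σ_y = 383.3 → σ = 52.0 MPa, n = 7.37
  candidate P: E = 201.7, α = 11.2, σ_y = 232.0 → σ = 321 MPa, n = 0.723
The minimum is candidate P at n = 0.723.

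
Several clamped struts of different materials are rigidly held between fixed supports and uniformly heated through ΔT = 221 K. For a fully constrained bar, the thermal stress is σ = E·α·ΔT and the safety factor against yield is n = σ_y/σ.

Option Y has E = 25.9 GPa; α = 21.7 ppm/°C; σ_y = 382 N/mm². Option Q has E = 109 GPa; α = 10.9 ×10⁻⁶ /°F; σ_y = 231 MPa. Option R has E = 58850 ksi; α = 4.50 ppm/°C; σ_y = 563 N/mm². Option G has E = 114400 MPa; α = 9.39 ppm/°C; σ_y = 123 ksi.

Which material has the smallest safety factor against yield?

option Q

Per material, after unit conversion:
  option Y: E = 25.90, α = 21.7, σ_y = 382.0 → σ = 124 MPa, n = 3.08
  option Q: E = 109.0, α = 19.6, σ_y = 231.0 → σ = 473 MPa, n = 0.489
  option R: E = 405.8, α = 4.50, σ_y = 563.0 → σ = 404 MPa, n = 1.40
  option G: E = 114.4, α = 9.39, σ_y = 848.1 → σ = 237 MPa, n = 3.57
Smallest n: option Q with n = 0.489.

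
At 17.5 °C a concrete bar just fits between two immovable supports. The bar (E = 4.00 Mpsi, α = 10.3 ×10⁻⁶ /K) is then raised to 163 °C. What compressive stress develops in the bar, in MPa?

E = 4.00 Mpsi = 27.58 GPa.
ΔT = 145.5 K. Constrained thermal stress σ = E·α·ΔT = 27.58×10³ MPa × 10.3×10⁻⁶ × 145.5 = 41.3 MPa (compressive).

41.3 MPa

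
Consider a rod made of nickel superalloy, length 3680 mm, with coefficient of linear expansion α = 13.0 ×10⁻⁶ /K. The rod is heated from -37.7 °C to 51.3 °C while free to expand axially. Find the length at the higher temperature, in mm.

3684.3 mm

ΔT = 51.3 − (-37.7) = 89.00 K.
ΔL = α·L₀·ΔT = 13.0×10⁻⁶ × 3680 mm × 89.00 K = 4.26 mm.
L = L₀ + ΔL = 3680 + 4.26 = 3684.3 mm.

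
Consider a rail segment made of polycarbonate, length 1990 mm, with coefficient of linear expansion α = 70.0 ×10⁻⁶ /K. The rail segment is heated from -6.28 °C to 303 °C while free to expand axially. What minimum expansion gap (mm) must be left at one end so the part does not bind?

ΔT = 303 − (-6.28) = 309.3 K.
ΔL = α·L₀·ΔT = 70.0×10⁻⁶ × 1990 mm × 309.3 K = 43.1 mm.

43.1 mm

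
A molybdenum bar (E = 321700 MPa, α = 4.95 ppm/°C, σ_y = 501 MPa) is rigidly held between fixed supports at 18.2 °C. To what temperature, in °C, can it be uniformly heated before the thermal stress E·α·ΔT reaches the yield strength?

333 °C

E = 321700 MPa = 321.7 GPa.
E·α·ΔT = 501.0 MPa ⇒ ΔT = 501.0 / (321.7×10³ × 4.95×10⁻⁶) = 314.6 K.
T = 18.2 + 314.6 = 332.8 °C.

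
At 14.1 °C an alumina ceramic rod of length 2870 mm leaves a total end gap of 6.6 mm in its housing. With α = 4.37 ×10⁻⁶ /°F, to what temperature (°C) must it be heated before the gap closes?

α = 4.37×10⁻⁶/°F × 9/5 = 7.87×10⁻⁶/K.
α·L₀·ΔT = 6.6 mm ⇒ ΔT = 6.6 / (7.87×10⁻⁶ × 2870.0) = 292.4 K.
T = 14.1 + 292.4 = 306.5 °C.

306 °C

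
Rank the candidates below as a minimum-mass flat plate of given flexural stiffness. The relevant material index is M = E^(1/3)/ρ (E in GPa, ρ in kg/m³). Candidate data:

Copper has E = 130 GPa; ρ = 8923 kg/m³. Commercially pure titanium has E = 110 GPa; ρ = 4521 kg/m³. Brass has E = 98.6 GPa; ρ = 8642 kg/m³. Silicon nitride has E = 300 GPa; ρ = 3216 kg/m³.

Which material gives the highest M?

silicon nitride

Evaluate M for each candidate:
  silicon nitride: M = 2.08×10⁻³
  commercially pure titanium: M = 1.06×10⁻³
  copper: M = 0.568×10⁻³
  brass: M = 0.535×10⁻³
Silicon nitride has the largest M.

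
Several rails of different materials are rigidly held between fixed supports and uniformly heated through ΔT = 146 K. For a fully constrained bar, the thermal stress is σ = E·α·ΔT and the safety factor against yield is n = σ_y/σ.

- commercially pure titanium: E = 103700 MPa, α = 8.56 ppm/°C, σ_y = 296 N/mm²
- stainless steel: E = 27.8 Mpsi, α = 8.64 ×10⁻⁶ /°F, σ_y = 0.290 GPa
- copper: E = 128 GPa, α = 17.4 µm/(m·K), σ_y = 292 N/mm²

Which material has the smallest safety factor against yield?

stainless steel

With everything in SI (GPa, ×10⁻⁶/K, MPa):
  commercially pure titanium: E = 103.7, α = 8.56, σ_y = 296.0 → σ = 130 MPa, n = 2.28
  stainless steel: E = 191.7, α = 15.6, σ_y = 290.0 → σ = 435 MPa, n = 0.666
  copper: E = 128.0, α = 17.4, σ_y = 292.0 → σ = 325 MPa, n = 0.898
Smallest n: stainless steel with n = 0.666.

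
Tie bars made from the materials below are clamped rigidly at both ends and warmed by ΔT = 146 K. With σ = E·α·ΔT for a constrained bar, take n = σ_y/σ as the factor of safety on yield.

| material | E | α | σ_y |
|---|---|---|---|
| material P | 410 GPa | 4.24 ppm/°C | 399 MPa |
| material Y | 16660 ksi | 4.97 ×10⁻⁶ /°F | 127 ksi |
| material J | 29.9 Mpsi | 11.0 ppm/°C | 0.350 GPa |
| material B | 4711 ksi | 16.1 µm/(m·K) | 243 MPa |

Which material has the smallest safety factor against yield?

material J

Per material, after unit conversion:
  material P: E = 410.0, α = 4.24, σ_y = 399.0 → σ = 254 MPa, n = 1.57
  material Y: E = 114.9, α = 8.95, σ_y = 875.6 → σ = 150 MPa, n = 5.84
  material J: E = 206.2, α = 11.0, σ_y = 350.0 → σ = 331 MPa, n = 1.06
  material B: E = 32.48, α = 16.1, σ_y = 243.0 → σ = 76.4 MPa, n = 3.18
The minimum is material J at n = 1.06.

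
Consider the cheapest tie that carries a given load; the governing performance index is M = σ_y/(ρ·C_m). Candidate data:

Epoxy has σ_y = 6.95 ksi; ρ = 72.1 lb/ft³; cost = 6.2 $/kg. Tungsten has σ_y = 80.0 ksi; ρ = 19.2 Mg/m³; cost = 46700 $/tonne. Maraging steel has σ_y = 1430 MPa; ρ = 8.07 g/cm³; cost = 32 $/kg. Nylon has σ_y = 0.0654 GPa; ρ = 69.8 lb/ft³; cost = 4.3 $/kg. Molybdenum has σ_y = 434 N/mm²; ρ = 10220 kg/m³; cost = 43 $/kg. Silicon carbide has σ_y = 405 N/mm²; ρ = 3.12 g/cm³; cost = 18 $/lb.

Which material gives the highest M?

nylon

Convert each candidate to consistent units, then evaluate M:
  epoxy: σ_y = 47.92 MPa, ρ = 1155 kg/m³, cost = 6.200 $/kg
  tungsten: σ_y = 551.6 MPa, ρ = 19200 kg/m³, cost = 46.70 $/kg
  maraging steel: σ_y = 1430 MPa, ρ = 8070 kg/m³, cost = 32.00 $/kg
  nylon: σ_y = 65.40 MPa, ρ = 1118 kg/m³, cost = 4.300 $/kg
  molybdenum: σ_y = 434.0 MPa, ρ = 10220 kg/m³, cost = 43.00 $/kg
  silicon carbide: σ_y = 405.0 MPa, ρ = 3120 kg/m³, cost = 39.68 $/kg
  nylon: M = 13.6 kN·m per $
  epoxy: M = 6.69 kN·m per $
  maraging steel: M = 5.54 kN·m per $
  silicon carbide: M = 3.27 kN·m per $
  molybdenum: M = 0.988 kN·m per $
  tungsten: M = 0.615 kN·m per $
Highest index: nylon.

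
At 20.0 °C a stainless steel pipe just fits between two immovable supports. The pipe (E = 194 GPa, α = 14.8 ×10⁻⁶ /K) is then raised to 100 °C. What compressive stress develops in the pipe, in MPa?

230 MPa

ΔT = 80.00 K. Constrained thermal stress σ = E·α·ΔT = 194.0×10³ MPa × 14.8×10⁻⁶ × 80.00 = 230 MPa (compressive).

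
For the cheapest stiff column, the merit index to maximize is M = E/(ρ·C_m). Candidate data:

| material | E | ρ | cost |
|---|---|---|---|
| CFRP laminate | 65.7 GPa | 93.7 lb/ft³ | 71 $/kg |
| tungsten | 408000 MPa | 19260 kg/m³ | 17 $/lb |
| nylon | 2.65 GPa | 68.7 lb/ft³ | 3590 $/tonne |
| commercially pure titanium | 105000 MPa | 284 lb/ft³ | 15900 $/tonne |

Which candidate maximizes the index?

commercially pure titanium

Putting every candidate on a common basis:
  CFRP laminate: E = 65.70 GPa, ρ = 1501 kg/m³, cost = 71.00 $/kg
  tungsten: E = 408.0 GPa, ρ = 19260 kg/m³, cost = 37.48 $/kg
  nylon: E = 2.650 GPa, ρ = 1100 kg/m³, cost = 3.590 $/kg
  commercially pure titanium: E = 105.0 GPa, ρ = 4549 kg/m³, cost = 15.90 $/kg
  commercially pure titanium: M = 1.45 MN·m per $
  nylon: M = 0.671 MN·m per $
  CFRP laminate: M = 0.617 MN·m per $
  tungsten: M = 0.565 MN·m per $
Commercially pure titanium has the largest M.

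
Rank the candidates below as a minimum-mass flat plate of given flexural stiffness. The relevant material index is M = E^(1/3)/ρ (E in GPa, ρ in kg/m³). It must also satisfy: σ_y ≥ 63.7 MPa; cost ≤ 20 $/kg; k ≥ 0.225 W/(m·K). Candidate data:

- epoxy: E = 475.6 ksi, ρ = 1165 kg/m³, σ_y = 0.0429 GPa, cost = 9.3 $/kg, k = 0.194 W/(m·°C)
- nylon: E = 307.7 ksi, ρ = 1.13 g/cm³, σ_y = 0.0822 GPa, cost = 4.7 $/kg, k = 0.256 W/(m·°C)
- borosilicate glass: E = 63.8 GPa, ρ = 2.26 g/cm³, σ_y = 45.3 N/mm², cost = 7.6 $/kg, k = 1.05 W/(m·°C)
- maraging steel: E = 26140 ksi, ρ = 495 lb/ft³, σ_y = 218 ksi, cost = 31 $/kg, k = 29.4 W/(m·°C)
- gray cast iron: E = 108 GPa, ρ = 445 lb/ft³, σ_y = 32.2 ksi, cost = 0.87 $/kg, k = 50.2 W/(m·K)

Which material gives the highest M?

nylon

Screen on constraints: σ_y ≥ 63.7 MPa; cost ≤ 20 $/kg; k ≥ 0.225 W/(m·K). Survivors: nylon, gray cast iron.
After converting to SI:
  nylon: E = 2.122 GPa, ρ = 1130 kg/m³
  gray cast iron: E = 108.0 GPa, ρ = 7128 kg/m³
  nylon: M = 1.14×10⁻³
  gray cast iron: M = 0.668×10⁻³
Nylon has the largest M.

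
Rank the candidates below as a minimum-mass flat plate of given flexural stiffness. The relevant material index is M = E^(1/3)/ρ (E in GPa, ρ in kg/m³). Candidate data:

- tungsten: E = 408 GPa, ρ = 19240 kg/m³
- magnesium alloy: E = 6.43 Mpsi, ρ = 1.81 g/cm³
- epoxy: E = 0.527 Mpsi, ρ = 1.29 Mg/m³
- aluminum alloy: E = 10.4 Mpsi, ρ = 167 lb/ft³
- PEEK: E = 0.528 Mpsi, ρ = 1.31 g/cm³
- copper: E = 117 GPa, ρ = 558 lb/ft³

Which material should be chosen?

In SI units:
  tungsten: E = 408.0 GPa, ρ = 19240 kg/m³
  magnesium alloy: E = 44.33 GPa, ρ = 1810 kg/m³
  epoxy: E = 3.634 GPa, ρ = 1290 kg/m³
  aluminum alloy: E = 71.71 GPa, ρ = 2675 kg/m³
  PEEK: E = 3.640 GPa, ρ = 1310 kg/m³
  copper: E = 117.0 GPa, ρ = 8938 kg/m³
  magnesium alloy: M = 1.96×10⁻³
  aluminum alloy: M = 1.55×10⁻³
  epoxy: M = 1.19×10⁻³
  PEEK: M = 1.17×10⁻³
  copper: M = 0.547×10⁻³
  tungsten: M = 0.385×10⁻³
The maximum is for magnesium alloy.

magnesium alloy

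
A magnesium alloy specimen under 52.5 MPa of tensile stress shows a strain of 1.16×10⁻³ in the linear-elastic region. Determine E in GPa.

45.3 GPa

E = σ/ε = 52.5 MPa / 1.16×10⁻³ = 45260 MPa = 45.3 GPa.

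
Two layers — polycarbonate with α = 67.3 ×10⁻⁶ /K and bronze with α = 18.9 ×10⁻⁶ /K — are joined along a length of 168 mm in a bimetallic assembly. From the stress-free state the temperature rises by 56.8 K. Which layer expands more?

α(polycarbonate) = 67.3×10⁻⁶/K vs α(bronze) = 18.9×10⁻⁶/K.
Higher α expands more for the same ΔT: polycarbonate.

polycarbonate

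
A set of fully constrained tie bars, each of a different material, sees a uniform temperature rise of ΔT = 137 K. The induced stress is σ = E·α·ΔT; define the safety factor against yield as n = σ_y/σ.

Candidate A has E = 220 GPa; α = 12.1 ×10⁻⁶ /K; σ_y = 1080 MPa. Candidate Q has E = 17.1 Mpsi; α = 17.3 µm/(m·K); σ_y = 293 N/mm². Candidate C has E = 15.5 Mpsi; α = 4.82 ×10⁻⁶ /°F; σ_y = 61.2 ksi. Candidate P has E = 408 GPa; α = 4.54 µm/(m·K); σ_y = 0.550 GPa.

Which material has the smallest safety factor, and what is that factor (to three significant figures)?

candidate Q, n = 1.05

Converting E to GPa, α to ×10⁻⁶/K, σ_y to MPa, then σ and n for each:
  candidate A: E = 220.0, α = 12.1, σ_y = 1080 → σ = 365 MPa, n = 2.96
  candidate Q: E = 117.9, α = 17.3, σ_y = 293.0 → σ = 279 MPa, n = 1.05
  candidate C: E = 106.9, α = 8.68, σ_y = 422.0 → σ = 127 MPa, n = 3.32
  candidate P: E = 408.0, α = 4.54, σ_y = 550.0 → σ = 254 MPa, n = 2.17
Smallest n: candidate Q with n = 1.05.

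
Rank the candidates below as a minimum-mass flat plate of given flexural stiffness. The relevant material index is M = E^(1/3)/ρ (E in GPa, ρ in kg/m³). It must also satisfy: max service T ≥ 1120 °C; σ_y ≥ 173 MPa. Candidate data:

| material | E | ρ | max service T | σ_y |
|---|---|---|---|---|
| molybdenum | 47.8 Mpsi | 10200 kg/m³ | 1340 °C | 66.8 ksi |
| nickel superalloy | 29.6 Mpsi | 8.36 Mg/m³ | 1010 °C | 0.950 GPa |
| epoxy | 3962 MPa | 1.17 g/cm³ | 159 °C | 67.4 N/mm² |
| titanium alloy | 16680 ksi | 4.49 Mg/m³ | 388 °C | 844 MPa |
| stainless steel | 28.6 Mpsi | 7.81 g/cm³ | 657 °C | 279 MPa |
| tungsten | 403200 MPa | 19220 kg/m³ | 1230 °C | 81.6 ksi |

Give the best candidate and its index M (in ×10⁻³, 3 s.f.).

molybdenum, M = 0.677×10⁻³

Screen on constraints: max service T ≥ 1120 °C; σ_y ≥ 173 MPa. Survivors: molybdenum, tungsten.
Convert each candidate to consistent units, then evaluate M:
  molybdenum: E = 329.6 GPa, ρ = 10200 kg/m³
  tungsten: E = 403.2 GPa, ρ = 19220 kg/m³
  molybdenum: M = 0.677×10⁻³
  tungsten: M = 0.384×10⁻³
Molybdenum has the largest M.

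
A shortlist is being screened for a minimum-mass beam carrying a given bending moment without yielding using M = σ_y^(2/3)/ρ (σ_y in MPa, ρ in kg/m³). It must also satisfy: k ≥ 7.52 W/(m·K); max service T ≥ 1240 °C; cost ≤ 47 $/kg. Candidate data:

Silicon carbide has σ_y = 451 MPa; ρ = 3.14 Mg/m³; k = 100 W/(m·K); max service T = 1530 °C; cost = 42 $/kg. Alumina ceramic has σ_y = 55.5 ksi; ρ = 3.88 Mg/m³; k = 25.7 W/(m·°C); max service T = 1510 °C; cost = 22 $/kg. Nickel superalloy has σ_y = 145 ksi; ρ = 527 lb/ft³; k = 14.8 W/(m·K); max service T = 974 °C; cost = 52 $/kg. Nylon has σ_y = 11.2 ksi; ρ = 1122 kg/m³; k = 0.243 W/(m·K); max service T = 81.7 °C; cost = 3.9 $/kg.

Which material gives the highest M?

silicon carbide

Screen on constraints: k ≥ 7.52 W/(m·K); max service T ≥ 1240 °C; cost ≤ 47 $/kg. Survivors: silicon carbide, alumina ceramic.
Normalizing units and computing the index:
  silicon carbide: σ_y = 451.0 MPa, ρ = 3140 kg/m³
  alumina ceramic: σ_y = 382.7 MPa, ρ = 3880 kg/m³
  silicon carbide: M = 18.7×10⁻³
  alumina ceramic: M = 13.6×10⁻³
Highest index: silicon carbide.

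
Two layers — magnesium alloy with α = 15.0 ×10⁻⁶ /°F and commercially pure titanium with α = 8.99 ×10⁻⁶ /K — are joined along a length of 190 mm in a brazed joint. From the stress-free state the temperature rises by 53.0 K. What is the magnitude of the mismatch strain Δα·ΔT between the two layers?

9.55×10⁻⁴

magnesium alloy: α = 15.0×10⁻⁶/°F × 9/5 = 27.0×10⁻⁶/K.
Δα = |27.0 − 8.99|×10⁻⁶/K = 18.0×10⁻⁶/K.
Mismatch strain = Δα·ΔT = 18.0×10⁻⁶ × 53.0 = 9.55×10⁻⁴.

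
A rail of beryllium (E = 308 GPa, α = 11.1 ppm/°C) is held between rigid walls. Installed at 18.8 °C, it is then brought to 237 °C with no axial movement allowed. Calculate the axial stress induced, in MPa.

746 MPa

ΔT = 218.2 K. Constrained thermal stress σ = E·α·ΔT = 308.0×10³ MPa × 11.1×10⁻⁶ × 218.2 = 746 MPa (compressive).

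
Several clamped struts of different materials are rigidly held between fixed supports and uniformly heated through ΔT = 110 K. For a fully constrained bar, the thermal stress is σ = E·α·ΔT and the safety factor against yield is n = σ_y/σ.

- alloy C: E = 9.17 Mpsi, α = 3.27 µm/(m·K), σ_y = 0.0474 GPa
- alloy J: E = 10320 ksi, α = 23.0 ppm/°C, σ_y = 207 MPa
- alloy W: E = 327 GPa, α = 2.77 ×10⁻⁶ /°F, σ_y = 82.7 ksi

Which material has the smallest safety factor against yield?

alloy J

Per material, after unit conversion:
  alloy C: E = 63.22, α = 3.27, σ_y = 47.40 → σ = 22.7 MPa, n = 2.08
  alloy J: E = 71.15, α = 23.0, σ_y = 207.0 → σ = 180 MPa, n = 1.15
  alloy W: E = 327.0, α = 4.99, σ_y = 570.2 → σ = 179 MPa, n = 3.18
The minimum is alloy J at n = 1.15.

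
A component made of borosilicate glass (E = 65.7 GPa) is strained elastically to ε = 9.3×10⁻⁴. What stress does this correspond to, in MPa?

σ = E·ε = 65700 MPa × 9.3×10⁻⁴ = 61.1 MPa.

61.1 MPa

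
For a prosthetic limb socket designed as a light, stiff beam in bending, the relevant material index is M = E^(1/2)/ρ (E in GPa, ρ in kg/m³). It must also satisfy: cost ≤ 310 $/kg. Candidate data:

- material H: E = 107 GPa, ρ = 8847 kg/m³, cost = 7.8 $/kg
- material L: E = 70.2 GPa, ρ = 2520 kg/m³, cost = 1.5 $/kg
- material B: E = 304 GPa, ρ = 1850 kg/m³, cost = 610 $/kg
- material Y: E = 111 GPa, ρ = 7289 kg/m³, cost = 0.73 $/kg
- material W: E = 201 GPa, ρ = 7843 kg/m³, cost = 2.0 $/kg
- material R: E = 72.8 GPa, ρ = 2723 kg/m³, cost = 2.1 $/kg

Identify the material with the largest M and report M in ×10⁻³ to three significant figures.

Screen on constraints: cost ≤ 310 $/kg. Survivors: material H, material L, material Y, material W, material R.
Per-candidate index values:
  material L: M = 3.32×10⁻³
  material R: M = 3.13×10⁻³
  material W: M = 1.81×10⁻³
  material Y: M = 1.45×10⁻³
  material H: M = 1.17×10⁻³
Material L has the largest M.

material L, M = 3.32×10⁻³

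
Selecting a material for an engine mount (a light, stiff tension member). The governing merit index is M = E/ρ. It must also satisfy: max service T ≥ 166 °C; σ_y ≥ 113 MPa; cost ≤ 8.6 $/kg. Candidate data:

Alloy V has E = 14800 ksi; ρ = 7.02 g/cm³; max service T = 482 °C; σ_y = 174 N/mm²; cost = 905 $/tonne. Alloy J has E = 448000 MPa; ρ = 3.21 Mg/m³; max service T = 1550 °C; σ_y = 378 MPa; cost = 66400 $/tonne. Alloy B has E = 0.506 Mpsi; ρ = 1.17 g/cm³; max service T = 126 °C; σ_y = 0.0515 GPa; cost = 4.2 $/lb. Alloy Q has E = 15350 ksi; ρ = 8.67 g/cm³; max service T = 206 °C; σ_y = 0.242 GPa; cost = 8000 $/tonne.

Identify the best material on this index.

Screen on constraints: max service T ≥ 166 °C; σ_y ≥ 113 MPa; cost ≤ 8.6 $/kg. Survivors: alloy V, alloy Q.
Convert each candidate to consistent units, then evaluate M:
  alloy V: E = 102.0 GPa, ρ = 7020 kg/m³
  alloy Q: E = 105.8 GPa, ρ = 8670 kg/m³
  alloy V: M = 14.5 MN·m/kg
  alloy Q: M = 12.2 MN·m/kg
Highest index: alloy V.

alloy V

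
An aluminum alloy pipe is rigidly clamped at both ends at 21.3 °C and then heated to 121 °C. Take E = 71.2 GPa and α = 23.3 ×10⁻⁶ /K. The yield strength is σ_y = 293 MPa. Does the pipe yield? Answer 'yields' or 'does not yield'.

does not yield

ΔT = 99.70 K. Constrained thermal stress σ = E·α·ΔT = 71.20×10³ MPa × 23.3×10⁻⁶ × 99.70 = 165 MPa (compressive).
Compare to σ_y = 293 MPa: σ < σ_y, so it does not yield.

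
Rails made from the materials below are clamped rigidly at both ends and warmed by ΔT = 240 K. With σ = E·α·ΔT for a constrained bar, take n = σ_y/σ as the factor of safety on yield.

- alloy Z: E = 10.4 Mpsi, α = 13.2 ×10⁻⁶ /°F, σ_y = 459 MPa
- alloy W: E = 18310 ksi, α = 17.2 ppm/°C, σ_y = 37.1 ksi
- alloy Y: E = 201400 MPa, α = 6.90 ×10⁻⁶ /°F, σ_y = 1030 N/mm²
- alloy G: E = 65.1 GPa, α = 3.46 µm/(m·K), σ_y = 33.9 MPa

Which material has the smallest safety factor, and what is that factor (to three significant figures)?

Converting E to GPa, α to ×10⁻⁶/K, σ_y to MPa, then σ and n for each:
  alloy Z: E = 71.71, α = 23.8, σ_y = 459.0 → σ = 409 MPa, n = 1.12
  alloy W: E = 126.2, α = 17.2, σ_y = 255.8 → σ = 521 MPa, n = 0.491
  alloy Y: E = 201.4, α = 12.4, σ_y = 1030 → σ = 600 MPa, n = 1.72
  alloy G: E = 65.10, α = 3.46, σ_y = 33.90 → σ = 54.1 MPa, n = 0.627
Smallest n: alloy W with n = 0.491.

alloy W, n = 0.491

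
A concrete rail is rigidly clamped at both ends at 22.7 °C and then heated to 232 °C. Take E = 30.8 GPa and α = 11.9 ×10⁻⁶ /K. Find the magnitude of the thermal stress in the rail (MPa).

ΔT = 209.3 K. Constrained thermal stress σ = E·α·ΔT = 30.80×10³ MPa × 11.9×10⁻⁶ × 209.3 = 76.7 MPa (compressive).

76.7 MPa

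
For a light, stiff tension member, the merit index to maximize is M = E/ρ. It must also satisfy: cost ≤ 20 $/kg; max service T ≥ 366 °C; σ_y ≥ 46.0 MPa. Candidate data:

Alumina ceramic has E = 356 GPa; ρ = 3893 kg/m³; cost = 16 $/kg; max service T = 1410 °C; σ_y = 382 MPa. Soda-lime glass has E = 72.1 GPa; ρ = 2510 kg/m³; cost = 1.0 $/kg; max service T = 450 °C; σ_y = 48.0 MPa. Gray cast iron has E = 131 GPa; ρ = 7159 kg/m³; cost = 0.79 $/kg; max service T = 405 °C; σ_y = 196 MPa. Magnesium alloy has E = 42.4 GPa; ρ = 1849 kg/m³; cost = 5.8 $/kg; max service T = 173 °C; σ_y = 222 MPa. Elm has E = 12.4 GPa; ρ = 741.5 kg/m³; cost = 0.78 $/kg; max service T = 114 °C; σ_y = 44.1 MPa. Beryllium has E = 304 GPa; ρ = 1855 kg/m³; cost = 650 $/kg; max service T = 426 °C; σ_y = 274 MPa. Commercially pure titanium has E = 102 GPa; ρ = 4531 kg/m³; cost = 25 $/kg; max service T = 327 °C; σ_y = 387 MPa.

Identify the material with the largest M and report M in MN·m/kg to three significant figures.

Screen on constraints: cost ≤ 20 $/kg; max service T ≥ 366 °C; σ_y ≥ 46.0 MPa. Survivors: alumina ceramic, soda-lime glass, gray cast iron.
Evaluate M for each candidate:
  alumina ceramic: M = 91.4 MN·m/kg
  soda-lime glass: M = 28.7 MN·m/kg
  gray cast iron: M = 18.3 MN·m/kg
The maximum is for alumina ceramic.

alumina ceramic, M = 91.4 MN·m/kg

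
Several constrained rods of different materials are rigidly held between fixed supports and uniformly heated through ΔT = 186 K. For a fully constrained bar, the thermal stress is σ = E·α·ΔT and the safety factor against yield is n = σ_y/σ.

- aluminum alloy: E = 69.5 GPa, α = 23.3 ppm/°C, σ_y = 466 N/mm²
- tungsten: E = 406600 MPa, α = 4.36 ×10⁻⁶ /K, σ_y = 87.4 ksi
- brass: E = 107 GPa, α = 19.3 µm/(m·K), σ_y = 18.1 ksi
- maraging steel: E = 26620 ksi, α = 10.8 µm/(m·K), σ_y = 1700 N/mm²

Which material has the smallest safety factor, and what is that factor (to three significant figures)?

brass, n = 0.325

In consistent units (E in GPa, α in ×10⁻⁶/K, σ_y in MPa):
  aluminum alloy: E = 69.50, α = 23.3, σ_y = 466.0 → σ = 301 MPa, n = 1.55
  tungsten: E = 406.6, α = 4.36, σ_y = 602.6 → σ = 330 MPa, n = 1.83
  brass: E = 107.0, α = 19.3, σ_y = 124.8 → σ = 384 MPa, n = 0.325
  maraging steel: E = 183.5, α = 10.8, σ_y = 1700 → σ = 369 MPa, n = 4.61
Smallest n: brass with n = 0.325.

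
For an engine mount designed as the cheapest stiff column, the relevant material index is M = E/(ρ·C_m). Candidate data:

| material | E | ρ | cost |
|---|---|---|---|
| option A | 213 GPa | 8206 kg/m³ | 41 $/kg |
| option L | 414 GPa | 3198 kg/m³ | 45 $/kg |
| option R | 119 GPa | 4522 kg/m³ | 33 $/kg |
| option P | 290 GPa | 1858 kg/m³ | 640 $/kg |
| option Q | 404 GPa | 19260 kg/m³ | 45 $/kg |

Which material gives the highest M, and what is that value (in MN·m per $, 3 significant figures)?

Evaluate M for each candidate:
  option L: M = 2.88 MN·m per $
  option R: M = 0.797 MN·m per $
  option A: M = 0.633 MN·m per $
  option Q: M = 0.466 MN·m per $
  option P: M = 0.244 MN·m per $
The maximum is for option L.

option L, M = 2.88 MN·m per $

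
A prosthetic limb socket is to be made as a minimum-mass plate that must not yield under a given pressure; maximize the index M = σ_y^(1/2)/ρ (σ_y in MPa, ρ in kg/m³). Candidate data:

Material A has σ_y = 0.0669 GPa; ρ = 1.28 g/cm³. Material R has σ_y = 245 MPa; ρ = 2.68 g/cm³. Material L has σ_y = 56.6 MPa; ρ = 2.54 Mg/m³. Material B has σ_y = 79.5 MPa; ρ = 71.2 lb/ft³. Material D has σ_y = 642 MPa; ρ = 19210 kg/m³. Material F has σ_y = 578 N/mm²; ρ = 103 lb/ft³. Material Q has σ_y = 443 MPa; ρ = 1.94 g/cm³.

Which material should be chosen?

In SI units:
  material A: σ_y = 66.90 MPa, ρ = 1280 kg/m³
  material R: σ_y = 245.0 MPa, ρ = 2680 kg/m³
  material L: σ_y = 56.60 MPa, ρ = 2540 kg/m³
  material B: σ_y = 79.50 MPa, ρ = 1141 kg/m³
  material D: σ_y = 642.0 MPa, ρ = 19210 kg/m³
  material F: σ_y = 578.0 MPa, ρ = 1650 kg/m³
  material Q: σ_y = 443.0 MPa, ρ = 1940 kg/m³
  material F: M = 14.6×10⁻³
  material Q: M = 10.8×10⁻³
  material B: M = 7.82×10⁻³
  material A: M = 6.39×10⁻³
  material R: M = 5.84×10⁻³
  material L: M = 2.96×10⁻³
  material D: M = 1.32×10⁻³
Material F has the largest M.

material F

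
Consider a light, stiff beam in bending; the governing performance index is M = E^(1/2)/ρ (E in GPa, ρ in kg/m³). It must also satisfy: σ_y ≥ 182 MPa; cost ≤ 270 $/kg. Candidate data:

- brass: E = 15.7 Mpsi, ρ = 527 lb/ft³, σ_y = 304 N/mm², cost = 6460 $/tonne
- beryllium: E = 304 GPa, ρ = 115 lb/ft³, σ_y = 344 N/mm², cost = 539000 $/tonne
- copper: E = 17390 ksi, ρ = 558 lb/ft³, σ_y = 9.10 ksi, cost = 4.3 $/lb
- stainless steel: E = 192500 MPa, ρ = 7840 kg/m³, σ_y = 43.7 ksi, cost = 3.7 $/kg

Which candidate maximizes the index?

stainless steel

Screen on constraints: σ_y ≥ 182 MPa; cost ≤ 270 $/kg. Survivors: brass, stainless steel.
Normalizing units and computing the index:
  brass: E = 108.2 GPa, ρ = 8442 kg/m³
  stainless steel: E = 192.5 GPa, ρ = 7840 kg/m³
  stainless steel: M = 1.77×10⁻³
  brass: M = 1.23×10⁻³
The maximum is for stainless steel.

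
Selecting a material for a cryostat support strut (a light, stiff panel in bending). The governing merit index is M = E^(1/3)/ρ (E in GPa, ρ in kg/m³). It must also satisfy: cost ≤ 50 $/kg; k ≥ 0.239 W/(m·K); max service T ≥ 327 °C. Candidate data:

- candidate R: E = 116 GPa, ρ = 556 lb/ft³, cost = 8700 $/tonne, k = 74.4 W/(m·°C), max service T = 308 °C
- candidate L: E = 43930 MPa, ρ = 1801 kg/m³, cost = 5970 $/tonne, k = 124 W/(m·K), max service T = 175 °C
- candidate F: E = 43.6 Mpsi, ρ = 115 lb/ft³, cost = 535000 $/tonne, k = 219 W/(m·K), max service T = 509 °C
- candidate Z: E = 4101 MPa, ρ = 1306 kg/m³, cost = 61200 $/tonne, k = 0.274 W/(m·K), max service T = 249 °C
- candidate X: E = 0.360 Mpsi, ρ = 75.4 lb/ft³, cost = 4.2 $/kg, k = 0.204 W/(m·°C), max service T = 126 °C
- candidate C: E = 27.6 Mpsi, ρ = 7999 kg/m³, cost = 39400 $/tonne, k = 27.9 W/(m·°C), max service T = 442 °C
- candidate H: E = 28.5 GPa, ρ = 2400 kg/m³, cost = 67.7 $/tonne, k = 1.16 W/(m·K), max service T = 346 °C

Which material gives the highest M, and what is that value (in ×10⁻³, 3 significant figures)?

Screen on constraints: cost ≤ 50 $/kg; k ≥ 0.239 W/(m·K); max service T ≥ 327 °C. Survivors: candidate C, candidate H.
Convert each candidate to consistent units, then evaluate M:
  candidate C: E = 190.3 GPa, ρ = 7999 kg/m³
  candidate H: E = 28.50 GPa, ρ = 2400 kg/m³
  candidate H: M = 1.27×10⁻³
  candidate C: M = 0.719×10⁻³
Candidate H ranks first.

candidate H, M = 1.27×10⁻³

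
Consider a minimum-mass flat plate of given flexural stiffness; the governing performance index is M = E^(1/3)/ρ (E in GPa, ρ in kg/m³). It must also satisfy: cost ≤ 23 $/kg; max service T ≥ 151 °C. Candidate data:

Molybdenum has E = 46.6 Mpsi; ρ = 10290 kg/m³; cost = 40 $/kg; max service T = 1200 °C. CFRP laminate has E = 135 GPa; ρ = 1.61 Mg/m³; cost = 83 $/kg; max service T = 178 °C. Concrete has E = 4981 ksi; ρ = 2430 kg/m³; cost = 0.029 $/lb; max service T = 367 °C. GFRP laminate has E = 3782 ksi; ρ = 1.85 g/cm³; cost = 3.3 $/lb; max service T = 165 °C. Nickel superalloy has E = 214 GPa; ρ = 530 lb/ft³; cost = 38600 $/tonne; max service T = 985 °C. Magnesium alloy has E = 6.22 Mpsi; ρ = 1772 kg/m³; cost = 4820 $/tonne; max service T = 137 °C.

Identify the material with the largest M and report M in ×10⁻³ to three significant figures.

GFRP laminate, M = 1.60×10⁻³

Screen on constraints: cost ≤ 23 $/kg; max service T ≥ 151 °C. Survivors: concrete, GFRP laminate.
Convert each candidate to consistent units, then evaluate M:
  concrete: E = 34.34 GPa, ρ = 2430 kg/m³
  GFRP laminate: E = 26.08 GPa, ρ = 1850 kg/m³
  GFRP laminate: M = 1.60×10⁻³
  concrete: M = 1.34×10⁻³
Highest index: GFRP laminate.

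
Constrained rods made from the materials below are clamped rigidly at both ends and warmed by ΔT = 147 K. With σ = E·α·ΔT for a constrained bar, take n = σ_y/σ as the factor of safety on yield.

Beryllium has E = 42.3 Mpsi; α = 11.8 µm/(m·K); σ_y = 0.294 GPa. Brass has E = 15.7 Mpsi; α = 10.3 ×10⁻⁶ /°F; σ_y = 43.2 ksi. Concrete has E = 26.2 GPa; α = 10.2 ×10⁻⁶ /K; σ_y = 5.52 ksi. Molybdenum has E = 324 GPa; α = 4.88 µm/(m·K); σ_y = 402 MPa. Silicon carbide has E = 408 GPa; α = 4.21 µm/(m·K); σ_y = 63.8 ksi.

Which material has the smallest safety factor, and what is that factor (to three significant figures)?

beryllium, n = 0.581

In consistent units (E in GPa, α in ×10⁻⁶/K, σ_y in MPa):
  beryllium: E = 291.6, α = 11.8, σ_y = 294.0 → σ = 506 MPa, n = 0.581
  brass: E = 108.2, α = 18.5, σ_y = 297.9 → σ = 295 MPa, n = 1.01
  concrete: E = 26.20, α = 10.2, σ_y = 38.06 → σ = 39.3 MPa, n = 0.969
  molybdenum: E = 324.0, α = 4.88, σ_y = 402.0 → σ = 232 MPa, n = 1.73
  silicon carbide: E = 408.0, α = 4.21, σ_y = 439.9 → σ = 252 MPa, n = 1.74
Smallest n: beryllium with n = 0.581.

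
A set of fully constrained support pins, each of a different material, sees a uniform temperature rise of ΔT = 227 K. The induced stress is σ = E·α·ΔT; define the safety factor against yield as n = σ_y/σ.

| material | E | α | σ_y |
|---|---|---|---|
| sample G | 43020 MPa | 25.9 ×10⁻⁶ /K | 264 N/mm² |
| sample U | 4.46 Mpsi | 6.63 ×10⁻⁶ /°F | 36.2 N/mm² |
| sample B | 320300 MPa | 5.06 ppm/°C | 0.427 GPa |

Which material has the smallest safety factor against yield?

Per material, after unit conversion:
  sample G: E = 43.02, α = 25.9, σ_y = 264.0 → σ = 253 MPa, n = 1.04
  sample U: E = 30.75, α = 11.9, σ_y = 36.20 → σ = 83.3 MPa, n = 0.435
  sample B: E = 320.3, α = 5.06, σ_y = 427.0 → σ = 368 MPa, n = 1.16
Sample U has the lowest safety factor, n = 0.435.

sample U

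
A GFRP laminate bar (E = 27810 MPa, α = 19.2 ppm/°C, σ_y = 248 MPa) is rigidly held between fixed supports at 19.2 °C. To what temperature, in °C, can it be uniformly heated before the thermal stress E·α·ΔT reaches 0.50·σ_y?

E = 27810 MPa = 27.81 GPa.
E·α·ΔT = 124.0 MPa ⇒ ΔT = 124.0 / (27.81×10³ × 19.2×10⁻⁶) = 232.2 K.
T = 19.2 + 232.2 = 251.4 °C.

251 °C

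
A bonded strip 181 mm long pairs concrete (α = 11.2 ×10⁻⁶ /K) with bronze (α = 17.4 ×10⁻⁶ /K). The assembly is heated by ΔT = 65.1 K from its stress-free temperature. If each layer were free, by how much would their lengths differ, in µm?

Δα = |11.2 − 17.4|×10⁻⁶/K = 6.20×10⁻⁶/K.
ΔL_mismatch = Δα·L·ΔT = 6.20×10⁻⁶ × 181.0 mm × 65.1 K = 73.1 µm.

73.1 µm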